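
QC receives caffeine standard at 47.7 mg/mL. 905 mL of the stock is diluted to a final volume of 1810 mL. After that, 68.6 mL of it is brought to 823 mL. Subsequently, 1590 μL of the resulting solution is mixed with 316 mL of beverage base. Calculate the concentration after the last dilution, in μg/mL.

Overall dilution factor = 2 × 12.00 × 199.7 = 4793.
47.7 mg/mL / 4793 = 9.95 × 10⁻³ mg/mL = 9.95 μg/mL.

9.95 μg/mL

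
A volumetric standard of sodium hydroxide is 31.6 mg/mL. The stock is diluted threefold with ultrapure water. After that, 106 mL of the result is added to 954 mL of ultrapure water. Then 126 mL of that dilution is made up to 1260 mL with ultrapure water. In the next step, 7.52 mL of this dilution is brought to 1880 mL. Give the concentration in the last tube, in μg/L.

421 μg/L

Overall dilution factor = 3 × 10 × 10 × 250 = 7.50 × 10⁴.
31.6 mg/mL / 7.50 × 10⁴ = 4.21 × 10⁻⁴ mg/mL = 421 μg/L.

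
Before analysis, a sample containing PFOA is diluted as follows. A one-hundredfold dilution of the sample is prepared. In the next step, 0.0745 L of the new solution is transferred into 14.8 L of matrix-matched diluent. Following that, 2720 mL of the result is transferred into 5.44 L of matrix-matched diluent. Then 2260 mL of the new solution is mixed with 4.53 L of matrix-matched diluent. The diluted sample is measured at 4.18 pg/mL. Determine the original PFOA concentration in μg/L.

752 μg/L

Overall dilution factor = 100 × 199.7 × 3 × 3.004 = 1.80 × 10⁵.
Original = 4.18 pg/mL × 1.80 × 10⁵ = 7.52 × 10⁵ pg/mL = 752 μg/L.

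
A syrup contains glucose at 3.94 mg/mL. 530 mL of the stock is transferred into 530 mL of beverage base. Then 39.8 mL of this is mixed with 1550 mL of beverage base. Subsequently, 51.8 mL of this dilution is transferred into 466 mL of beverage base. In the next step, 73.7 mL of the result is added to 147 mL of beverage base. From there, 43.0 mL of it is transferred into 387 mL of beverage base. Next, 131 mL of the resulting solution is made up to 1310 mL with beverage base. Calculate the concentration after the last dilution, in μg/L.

16.5 μg/L

Overall dilution factor = 2 × 39.94 × 9.996 × 2.995 × 10 × 10 = 2.39 × 10⁵.
3.94 mg/mL / 2.39 × 10⁵ = 1.65 × 10⁻⁵ mg/mL = 16.5 μg/L.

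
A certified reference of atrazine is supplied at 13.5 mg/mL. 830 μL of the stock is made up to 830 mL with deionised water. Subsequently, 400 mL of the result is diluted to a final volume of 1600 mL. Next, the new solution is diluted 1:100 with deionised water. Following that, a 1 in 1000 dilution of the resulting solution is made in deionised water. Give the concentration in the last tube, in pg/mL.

33.8 pg/mL

Overall dilution factor = 1000 × 4 × 100 × 1000 = 4.00 × 10⁸.
13.5 mg/mL / 4.00 × 10⁸ = 3.38 × 10⁻⁸ mg/mL = 33.8 pg/mL.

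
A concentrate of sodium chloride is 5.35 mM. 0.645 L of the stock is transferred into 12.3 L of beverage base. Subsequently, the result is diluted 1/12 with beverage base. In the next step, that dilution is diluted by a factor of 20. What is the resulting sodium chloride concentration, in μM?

1.11 μM

Overall dilution factor = 20.07 × 12 × 20 = 4817.
5.35 mM / 4817 = 1.11 × 10⁻³ mM = 1.11 μM.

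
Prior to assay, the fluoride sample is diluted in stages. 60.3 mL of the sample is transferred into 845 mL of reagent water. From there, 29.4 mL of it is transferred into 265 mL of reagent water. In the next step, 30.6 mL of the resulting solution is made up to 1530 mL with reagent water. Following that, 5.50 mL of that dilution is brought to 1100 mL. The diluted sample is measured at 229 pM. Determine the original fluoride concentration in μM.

Overall dilution factor = 15.01 × 10.01 × 50 × 200 = 1.50 × 10⁶.
Original = 229 pM × 1.50 × 10⁶ = 3.44 × 10⁸ pM = 344 μM.

344 μM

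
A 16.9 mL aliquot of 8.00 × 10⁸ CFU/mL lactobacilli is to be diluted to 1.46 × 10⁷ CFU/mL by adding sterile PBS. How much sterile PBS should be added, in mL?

909 mL

V₂ = C₁V₁/C₂ = 8.00 × 10⁸ × 16.9 / 1.46 × 10⁷ = 926 mL.
Diluent to add = V₂ − V₁ = 926 − 16.9 = 909 mL.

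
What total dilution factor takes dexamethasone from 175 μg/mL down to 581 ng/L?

Factor = C₀/C_target = 175 μg/mL / 581 ng/L = 3.01 × 10⁵.

3.01 × 10⁵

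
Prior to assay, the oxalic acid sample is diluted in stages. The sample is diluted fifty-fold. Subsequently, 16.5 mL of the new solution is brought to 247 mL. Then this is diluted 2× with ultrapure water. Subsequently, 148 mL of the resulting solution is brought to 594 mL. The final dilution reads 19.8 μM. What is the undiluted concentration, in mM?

Overall dilution factor = 50 × 14.97 × 2 × 4.014 = 6008.
Original = 19.8 μM × 6008 = 1.19 × 10⁵ μM = 119 mM.

119 mM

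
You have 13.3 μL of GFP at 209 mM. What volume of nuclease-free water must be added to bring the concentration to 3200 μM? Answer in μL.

3200 μM = 3.20 mM.
V₂ = C₁V₁/C₂ = 209 × 13.3 / 3.20 = 869 μL.
Diluent to add = V₂ − V₁ = 869 − 13.3 = 855 μL.

855 μL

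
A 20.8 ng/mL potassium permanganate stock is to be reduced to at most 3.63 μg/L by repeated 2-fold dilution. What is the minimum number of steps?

Need 2ⁿ ≥ 5.73, so n ≥ log(5.73)/log(2) = 2.52.
Minimum whole steps: n = 3.

3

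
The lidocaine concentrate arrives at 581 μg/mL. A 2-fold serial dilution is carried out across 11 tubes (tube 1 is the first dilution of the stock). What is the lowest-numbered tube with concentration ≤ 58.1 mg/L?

Tube n has concentration 581 μg/mL / 2ⁿ.
Need 2ⁿ ≥ 581 μg/mL / 58.1 mg/L = 10.00, so n ≥ 3.32.
First such tube: n = 4.

tube 4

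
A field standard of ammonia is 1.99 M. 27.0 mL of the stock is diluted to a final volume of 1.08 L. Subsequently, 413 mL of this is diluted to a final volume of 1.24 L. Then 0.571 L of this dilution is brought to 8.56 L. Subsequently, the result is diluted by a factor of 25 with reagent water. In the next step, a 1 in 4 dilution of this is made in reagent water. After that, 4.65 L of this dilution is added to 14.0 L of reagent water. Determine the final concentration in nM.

2760 nM

Overall dilution factor = 40 × 3.002 × 14.99 × 25 × 4 × 4.011 = 7.22 × 10⁵.
1.99 M / 7.22 × 10⁵ = 2.76 × 10⁻⁶ M = 2760 nM.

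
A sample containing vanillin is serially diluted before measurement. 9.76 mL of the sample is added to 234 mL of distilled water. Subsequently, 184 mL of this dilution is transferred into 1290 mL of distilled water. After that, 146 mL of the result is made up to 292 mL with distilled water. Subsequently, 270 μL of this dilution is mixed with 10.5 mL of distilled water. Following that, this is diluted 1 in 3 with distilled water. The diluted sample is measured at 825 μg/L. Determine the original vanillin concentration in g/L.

39.5 g/L

Overall dilution factor = 24.98 × 8.011 × 2 × 39.89 × 3 = 4.79 × 10⁴.
Original = 825 μg/L × 4.79 × 10⁴ = 3.95 × 10⁷ μg/L = 39.5 g/L.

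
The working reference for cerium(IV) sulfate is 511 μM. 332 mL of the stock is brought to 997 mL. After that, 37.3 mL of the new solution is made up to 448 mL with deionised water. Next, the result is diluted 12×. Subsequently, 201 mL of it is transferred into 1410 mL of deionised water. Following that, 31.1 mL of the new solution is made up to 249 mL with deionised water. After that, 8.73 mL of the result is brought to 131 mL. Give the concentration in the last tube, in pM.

1230 pM

Overall dilution factor = 3.003 × 12.01 × 12 × 8.015 × 8.006 × 15.01 = 4.17 × 10⁵.
511 μM / 4.17 × 10⁵ = 1.23 × 10⁻³ μM = 1230 pM.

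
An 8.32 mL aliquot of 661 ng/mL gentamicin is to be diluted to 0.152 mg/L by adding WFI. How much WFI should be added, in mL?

27.9 mL

0.152 mg/L = 152 ng/mL.
V₂ = C₁V₁/C₂ = 661 × 8.32 / 152 = 36.2 mL.
Diluent to add = V₂ − V₁ = 36.2 − 8.32 = 27.9 mL.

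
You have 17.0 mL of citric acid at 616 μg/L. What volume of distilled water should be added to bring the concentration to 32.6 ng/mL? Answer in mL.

32.6 ng/mL = 32.6 μg/L.
V₂ = C₁V₁/C₂ = 616 × 17.0 / 32.6 = 321 mL.
Diluent to add = V₂ − V₁ = 321 − 17.0 = 304 mL.

304 mL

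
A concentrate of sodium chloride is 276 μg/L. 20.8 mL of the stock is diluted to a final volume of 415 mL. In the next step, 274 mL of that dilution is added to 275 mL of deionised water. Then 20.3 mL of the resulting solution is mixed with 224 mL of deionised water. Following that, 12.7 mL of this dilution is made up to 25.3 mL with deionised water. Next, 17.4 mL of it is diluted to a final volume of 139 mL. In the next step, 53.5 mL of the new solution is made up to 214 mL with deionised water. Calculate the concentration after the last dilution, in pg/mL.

9.01 pg/mL

Overall dilution factor = 19.95 × 2.004 × 12.03 × 1.992 × 7.989 × 4 = 3.06 × 10⁴.
276 μg/L / 3.06 × 10⁴ = 9.01 × 10⁻³ μg/L = 9.01 pg/mL.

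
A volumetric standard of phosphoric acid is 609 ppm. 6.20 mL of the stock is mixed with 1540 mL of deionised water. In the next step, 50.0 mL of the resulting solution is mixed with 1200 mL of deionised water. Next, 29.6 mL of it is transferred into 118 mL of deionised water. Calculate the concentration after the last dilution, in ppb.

Overall dilution factor = 249.4 × 25 × 4.986 = 3.11 × 10⁴.
609 ppm / 3.11 × 10⁴ = 0.0196 ppm = 19.6 ppb.

19.6 ppb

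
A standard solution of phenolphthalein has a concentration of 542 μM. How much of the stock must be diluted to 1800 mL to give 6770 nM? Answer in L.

6770 nM = 6.77 μM.
V₁ = C₂V₂/C₁ = 6.77 × 1800 / 542 = 22.5 mL = 0.0225 L.

0.0225 L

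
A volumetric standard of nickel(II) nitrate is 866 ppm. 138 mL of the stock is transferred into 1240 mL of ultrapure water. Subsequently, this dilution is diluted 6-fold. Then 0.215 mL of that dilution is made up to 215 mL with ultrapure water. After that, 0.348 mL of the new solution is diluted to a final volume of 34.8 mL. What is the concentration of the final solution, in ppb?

0.145 ppb

Overall dilution factor = 9.986 × 6 × 1000 × 100 = 5.99 × 10⁶.
866 ppm / 5.99 × 10⁶ = 1.45 × 10⁻⁴ ppm = 0.145 ppb.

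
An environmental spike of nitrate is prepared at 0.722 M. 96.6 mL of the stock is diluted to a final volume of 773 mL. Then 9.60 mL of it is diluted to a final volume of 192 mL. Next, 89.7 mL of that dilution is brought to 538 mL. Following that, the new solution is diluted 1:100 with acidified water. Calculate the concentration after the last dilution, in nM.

7520 nM

Overall dilution factor = 8.002 × 20 × 5.998 × 100 = 9.60 × 10⁴.
0.722 M / 9.60 × 10⁴ = 7.52 × 10⁻⁶ M = 7520 nM.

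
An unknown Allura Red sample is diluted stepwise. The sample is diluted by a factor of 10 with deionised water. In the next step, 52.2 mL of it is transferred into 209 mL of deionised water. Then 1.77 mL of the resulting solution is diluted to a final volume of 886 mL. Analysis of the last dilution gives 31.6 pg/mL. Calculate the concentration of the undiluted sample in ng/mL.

Overall dilution factor = 10 × 5.004 × 500.6 = 2.50 × 10⁴.
Original = 31.6 pg/mL × 2.50 × 10⁴ = 7.91 × 10⁵ pg/mL = 791 ng/mL.

791 ng/mL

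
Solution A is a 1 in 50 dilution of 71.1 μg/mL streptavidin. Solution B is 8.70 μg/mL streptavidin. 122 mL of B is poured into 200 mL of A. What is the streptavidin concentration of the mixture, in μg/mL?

C_A = 71.1 μg/mL / 50 = 1.42 μg/mL.
C_mix = (C_A·V_A + C_B·V_B)/(V_A + V_B) = (1.42×200 + 8.70×122) / 322.0 = 4.18 μg/mL.

4.18 μg/mL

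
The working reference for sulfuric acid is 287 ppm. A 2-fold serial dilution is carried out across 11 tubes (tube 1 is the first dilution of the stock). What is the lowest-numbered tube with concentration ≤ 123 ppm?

Tube n has concentration 287 ppm / 2ⁿ.
Need 2ⁿ ≥ 287 ppm / 123 ppm = 2.33, so n ≥ 1.22.
First such tube: n = 2.

tube 2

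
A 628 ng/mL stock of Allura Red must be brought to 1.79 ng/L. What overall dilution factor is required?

Factor = C₀/C_target = 628 ng/mL / 1.79 ng/L = 3.51 × 10⁵.

3.51 × 10⁵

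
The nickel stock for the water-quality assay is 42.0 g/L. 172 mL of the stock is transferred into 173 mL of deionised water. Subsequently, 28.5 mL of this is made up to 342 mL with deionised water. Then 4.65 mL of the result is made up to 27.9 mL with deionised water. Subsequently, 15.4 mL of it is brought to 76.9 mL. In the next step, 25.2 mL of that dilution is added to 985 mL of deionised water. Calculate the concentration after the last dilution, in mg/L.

Overall dilution factor = 2.006 × 12 × 6 × 4.994 × 40.09 = 2.89 × 10⁴.
42.0 g/L / 2.89 × 10⁴ = 1.45 × 10⁻³ g/L = 1.45 mg/L.

1.45 mg/L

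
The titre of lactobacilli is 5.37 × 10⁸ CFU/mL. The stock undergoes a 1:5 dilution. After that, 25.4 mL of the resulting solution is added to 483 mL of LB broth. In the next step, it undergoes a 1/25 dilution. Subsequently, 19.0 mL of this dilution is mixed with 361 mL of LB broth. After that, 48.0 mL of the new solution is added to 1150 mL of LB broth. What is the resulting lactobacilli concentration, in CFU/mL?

430 CFU/mL

Overall dilution factor = 5 × 20.02 × 25 × 20 × 24.96 = 1.25 × 10⁶.
5.37 × 10⁸ CFU/mL / 1.25 × 10⁶ = 430 CFU/mL.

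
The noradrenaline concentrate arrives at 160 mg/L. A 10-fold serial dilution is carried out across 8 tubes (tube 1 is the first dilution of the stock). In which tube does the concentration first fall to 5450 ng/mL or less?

Tube n has concentration 160 mg/L / 10ⁿ.
Need 10ⁿ ≥ 160 mg/L / 5450 ng/mL = 29.4, so n ≥ 1.47.
First such tube: n = 2.

tube 2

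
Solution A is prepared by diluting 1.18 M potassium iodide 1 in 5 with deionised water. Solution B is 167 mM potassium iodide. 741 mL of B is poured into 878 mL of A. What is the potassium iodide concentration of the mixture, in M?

0.204 M

C_A = 1.18 M / 5 = 0.236 M.
C_B = 167 mM = 0.167 M.
C_mix = (C_A·V_A + C_B·V_B)/(V_A + V_B) = (0.236×878 + 0.167×741) / 1619 = 0.204 M.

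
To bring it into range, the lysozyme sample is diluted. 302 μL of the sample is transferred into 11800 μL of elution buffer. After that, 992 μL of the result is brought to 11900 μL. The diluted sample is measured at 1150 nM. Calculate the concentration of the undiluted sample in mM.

0.553 mM

Overall dilution factor = 40.07 × 12.00 = 481.
Original = 1150 nM × 481 = 5.53 × 10⁵ nM = 0.553 mM.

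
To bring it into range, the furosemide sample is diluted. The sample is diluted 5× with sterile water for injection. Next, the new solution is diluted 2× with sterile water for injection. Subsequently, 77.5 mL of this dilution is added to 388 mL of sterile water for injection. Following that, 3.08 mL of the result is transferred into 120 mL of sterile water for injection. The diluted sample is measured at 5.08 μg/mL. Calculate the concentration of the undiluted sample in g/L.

Overall dilution factor = 5 × 2 × 6.006 × 39.96 = 2400.
Original = 5.08 μg/mL × 2400 = 1.22 × 10⁴ μg/mL = 12.2 g/L.

12.2 g/L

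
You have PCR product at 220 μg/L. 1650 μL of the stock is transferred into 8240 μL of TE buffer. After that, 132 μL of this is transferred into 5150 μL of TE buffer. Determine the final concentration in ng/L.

Overall dilution factor = 5.994 × 40.02 = 240.
220 μg/L / 240 = 0.917 μg/L = 917 ng/L.

917 ng/L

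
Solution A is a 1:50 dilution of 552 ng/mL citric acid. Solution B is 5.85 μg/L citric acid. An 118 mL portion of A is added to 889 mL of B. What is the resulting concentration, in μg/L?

6.46 μg/L

C_A = 552 ng/mL / 50 = 11.0 ng/mL.
C_B = 5.85 μg/L = 5.85 ng/mL.
C_mix = (C_A·V_A + C_B·V_B)/(V_A + V_B) = (11.0×118 + 5.85×889) / 1007 = 6.46 ng/mL = 6.46 μg/L.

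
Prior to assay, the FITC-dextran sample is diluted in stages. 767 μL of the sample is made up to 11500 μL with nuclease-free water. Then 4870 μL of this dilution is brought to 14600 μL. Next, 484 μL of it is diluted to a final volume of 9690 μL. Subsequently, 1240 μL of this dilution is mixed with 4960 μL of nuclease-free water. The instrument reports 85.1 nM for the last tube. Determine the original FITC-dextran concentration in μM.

Overall dilution factor = 14.99 × 2.998 × 20.02 × 5 = 4500.
Original = 85.1 nM × 4500 = 3.83 × 10⁵ nM = 383 μM.

383 μM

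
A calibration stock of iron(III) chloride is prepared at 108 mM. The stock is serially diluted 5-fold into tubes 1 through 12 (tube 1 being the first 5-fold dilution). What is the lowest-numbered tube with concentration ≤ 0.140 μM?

Tube n has concentration 108 mM / 5ⁿ.
Need 5ⁿ ≥ 108 mM / 0.140 μM = 7.71 × 10⁵, so n ≥ 8.42.
First such tube: n = 9.

tube 9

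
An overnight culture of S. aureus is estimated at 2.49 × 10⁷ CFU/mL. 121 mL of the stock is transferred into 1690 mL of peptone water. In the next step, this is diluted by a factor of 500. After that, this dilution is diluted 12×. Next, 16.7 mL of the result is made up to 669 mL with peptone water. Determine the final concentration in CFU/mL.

Overall dilution factor = 14.97 × 500 × 12 × 40.06 = 3.60 × 10⁶.
2.49 × 10⁷ CFU/mL / 3.60 × 10⁶ = 6.92 CFU/mL.

6.92 CFU/mL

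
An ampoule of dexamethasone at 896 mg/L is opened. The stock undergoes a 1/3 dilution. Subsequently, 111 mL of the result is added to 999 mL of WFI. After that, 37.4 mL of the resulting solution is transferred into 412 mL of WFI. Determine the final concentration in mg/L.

Overall dilution factor = 3 × 10 × 12.02 = 360.
896 mg/L / 360 = 2.49 mg/L.

2.49 mg/L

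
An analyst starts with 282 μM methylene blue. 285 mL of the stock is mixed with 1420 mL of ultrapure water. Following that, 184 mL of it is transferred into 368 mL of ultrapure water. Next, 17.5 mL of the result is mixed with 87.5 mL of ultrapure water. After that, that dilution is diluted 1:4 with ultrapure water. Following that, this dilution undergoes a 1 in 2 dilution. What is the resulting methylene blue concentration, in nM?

327 nM

Overall dilution factor = 5.982 × 3 × 6 × 4 × 2 = 861.
282 μM / 861 = 0.327 μM = 327 nM.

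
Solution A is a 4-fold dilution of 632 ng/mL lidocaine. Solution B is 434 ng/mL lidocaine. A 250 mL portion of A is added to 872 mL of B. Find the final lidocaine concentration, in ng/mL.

C_A = 632 ng/mL / 4 = 158 ng/mL.
C_mix = (C_A·V_A + C_B·V_B)/(V_A + V_B) = (158×250 + 434×872) / 1122 = 373 ng/mL.

373 ng/mL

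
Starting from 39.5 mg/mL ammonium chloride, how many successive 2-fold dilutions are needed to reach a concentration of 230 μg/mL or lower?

Need 2ⁿ ≥ 172, so n ≥ log(172)/log(2) = 7.42.
Minimum whole steps: n = 8.

8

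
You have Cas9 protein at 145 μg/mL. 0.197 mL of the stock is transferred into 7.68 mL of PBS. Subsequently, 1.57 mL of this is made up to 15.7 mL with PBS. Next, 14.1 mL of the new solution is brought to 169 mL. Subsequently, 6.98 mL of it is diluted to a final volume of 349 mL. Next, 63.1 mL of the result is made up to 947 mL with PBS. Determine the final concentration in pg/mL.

40.3 pg/mL

Overall dilution factor = 39.98 × 10 × 11.99 × 50 × 15.01 = 3.60 × 10⁶.
145 μg/mL / 3.60 × 10⁶ = 4.03 × 10⁻⁵ μg/mL = 40.3 pg/mL.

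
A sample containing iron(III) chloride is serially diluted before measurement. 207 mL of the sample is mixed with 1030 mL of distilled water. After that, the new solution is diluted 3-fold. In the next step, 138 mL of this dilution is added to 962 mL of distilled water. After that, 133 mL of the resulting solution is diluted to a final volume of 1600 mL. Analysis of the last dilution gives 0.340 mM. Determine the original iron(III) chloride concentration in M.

Overall dilution factor = 5.976 × 3 × 7.971 × 12.03 = 1719.
Original = 0.340 mM × 1719 = 584 mM = 0.584 M.

0.584 M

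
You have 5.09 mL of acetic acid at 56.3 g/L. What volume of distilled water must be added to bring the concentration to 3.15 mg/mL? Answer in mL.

3.15 mg/mL = 3.15 g/L.
V₂ = C₁V₁/C₂ = 56.3 × 5.09 / 3.15 = 91.0 mL.
Diluent to add = V₂ − V₁ = 91.0 − 5.09 = 85.9 mL.

85.9 mL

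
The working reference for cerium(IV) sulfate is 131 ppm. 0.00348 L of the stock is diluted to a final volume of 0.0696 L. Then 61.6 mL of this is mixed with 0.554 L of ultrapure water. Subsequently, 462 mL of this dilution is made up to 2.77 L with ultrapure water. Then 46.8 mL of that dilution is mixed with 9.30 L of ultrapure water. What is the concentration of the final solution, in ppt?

547 ppt

Overall dilution factor = 20 × 9.994 × 5.996 × 199.7 = 2.39 × 10⁵.
131 ppm / 2.39 × 10⁵ = 5.47 × 10⁻⁴ ppm = 547 ppt.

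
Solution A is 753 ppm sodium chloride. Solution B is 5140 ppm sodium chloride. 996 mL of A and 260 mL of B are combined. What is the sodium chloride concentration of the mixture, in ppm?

C_mix = (C_A·V_A + C_B·V_B)/(V_A + V_B) = (753×996 + 5140×260) / 1256 = 1661 ppm.

1660 ppm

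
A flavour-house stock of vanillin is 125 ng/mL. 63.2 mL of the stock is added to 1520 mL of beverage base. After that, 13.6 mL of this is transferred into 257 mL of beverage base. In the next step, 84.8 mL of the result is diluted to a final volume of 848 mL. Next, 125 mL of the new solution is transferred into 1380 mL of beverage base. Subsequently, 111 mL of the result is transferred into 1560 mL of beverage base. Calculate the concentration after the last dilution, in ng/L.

Overall dilution factor = 25.05 × 19.90 × 10 × 12.04 × 15.05 = 9.03 × 10⁵.
125 ng/mL / 9.03 × 10⁵ = 1.38 × 10⁻⁴ ng/mL = 0.138 ng/L.

0.138 ng/L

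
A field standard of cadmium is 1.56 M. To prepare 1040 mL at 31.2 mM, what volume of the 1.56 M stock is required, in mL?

20.8 mL

31.2 mM = 0.0312 M.
V₁ = C₂V₂/C₁ = 0.0312 × 1040 / 1.56 = 20.8 mL.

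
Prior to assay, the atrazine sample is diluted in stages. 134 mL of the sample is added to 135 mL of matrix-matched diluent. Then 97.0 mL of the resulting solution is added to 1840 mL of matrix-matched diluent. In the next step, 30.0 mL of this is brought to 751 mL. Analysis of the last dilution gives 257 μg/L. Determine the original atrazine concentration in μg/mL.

Overall dilution factor = 2.007 × 19.97 × 25.03 = 1004.
Original = 257 μg/L × 1004 = 2.58 × 10⁵ μg/L = 258 μg/mL.

258 μg/mL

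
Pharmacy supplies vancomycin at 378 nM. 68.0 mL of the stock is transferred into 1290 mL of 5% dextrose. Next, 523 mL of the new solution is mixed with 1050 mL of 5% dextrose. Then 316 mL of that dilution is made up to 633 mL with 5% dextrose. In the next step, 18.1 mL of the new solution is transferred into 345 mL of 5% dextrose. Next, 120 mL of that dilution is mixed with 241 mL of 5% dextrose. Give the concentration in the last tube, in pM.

52.1 pM

Overall dilution factor = 19.97 × 3.008 × 2.003 × 20.06 × 3.008 = 7261.
378 nM / 7261 = 0.0521 nM = 52.1 pM.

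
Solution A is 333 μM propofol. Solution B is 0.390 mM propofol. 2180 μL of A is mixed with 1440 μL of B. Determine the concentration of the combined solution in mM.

C_B = 0.390 mM = 390 μM.
C_mix = (C_A·V_A + C_B·V_B)/(V_A + V_B) = (333×2180 + 390×1440) / 3620 = 356 μM = 0.356 mM.

0.356 mM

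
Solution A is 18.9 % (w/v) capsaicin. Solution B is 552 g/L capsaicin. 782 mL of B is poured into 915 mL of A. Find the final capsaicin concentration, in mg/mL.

356 mg/mL

C_B = 552 g/L = 55.2 % (w/v).
C_mix = (C_A·V_A + C_B·V_B)/(V_A + V_B) = (18.9×915 + 55.2×782) / 1697 = 35.6 % (w/v) = 356 mg/mL.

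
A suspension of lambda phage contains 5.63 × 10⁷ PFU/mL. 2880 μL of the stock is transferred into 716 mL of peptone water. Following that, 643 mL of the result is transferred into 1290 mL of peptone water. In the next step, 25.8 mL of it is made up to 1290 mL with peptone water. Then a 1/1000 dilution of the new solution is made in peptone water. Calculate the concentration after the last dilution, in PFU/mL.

1.50 PFU/mL

Overall dilution factor = 249.6 × 3.006 × 50 × 1000 = 3.75 × 10⁷.
5.63 × 10⁷ PFU/mL / 3.75 × 10⁷ = 1.50 PFU/mL.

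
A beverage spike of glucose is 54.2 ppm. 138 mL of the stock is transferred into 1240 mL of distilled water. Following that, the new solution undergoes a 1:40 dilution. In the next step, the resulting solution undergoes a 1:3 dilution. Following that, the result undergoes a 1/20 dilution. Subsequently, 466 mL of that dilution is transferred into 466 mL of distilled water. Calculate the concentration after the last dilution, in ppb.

1.13 ppb

Overall dilution factor = 9.986 × 40 × 3 × 20 × 2 = 4.79 × 10⁴.
54.2 ppm / 4.79 × 10⁴ = 1.13 × 10⁻³ ppm = 1.13 ppb.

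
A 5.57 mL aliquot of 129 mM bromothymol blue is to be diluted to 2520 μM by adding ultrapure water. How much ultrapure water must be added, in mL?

280 mL

2520 μM = 2.52 mM.
V₂ = C₁V₁/C₂ = 129 × 5.57 / 2.52 = 285 mL.
Diluent to add = V₂ − V₁ = 285 − 5.57 = 280 mL.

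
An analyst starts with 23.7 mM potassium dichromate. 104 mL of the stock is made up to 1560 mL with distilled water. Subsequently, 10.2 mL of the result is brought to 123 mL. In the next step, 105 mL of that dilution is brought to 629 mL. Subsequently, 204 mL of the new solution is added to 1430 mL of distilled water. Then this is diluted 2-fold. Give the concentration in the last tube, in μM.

Overall dilution factor = 15 × 12.06 × 5.990 × 8.010 × 2 = 1.74 × 10⁴.
23.7 mM / 1.74 × 10⁴ = 1.37 × 10⁻³ mM = 1.37 μM.

1.37 μM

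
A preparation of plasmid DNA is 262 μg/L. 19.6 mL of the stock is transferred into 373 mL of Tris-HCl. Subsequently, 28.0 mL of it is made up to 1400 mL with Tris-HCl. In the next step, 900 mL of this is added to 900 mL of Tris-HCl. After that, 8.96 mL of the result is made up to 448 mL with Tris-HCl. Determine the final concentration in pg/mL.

Overall dilution factor = 20.03 × 50 × 2 × 50 = 1.00 × 10⁵.
262 μg/L / 1.00 × 10⁵ = 2.62 × 10⁻³ μg/L = 2.62 pg/mL.

2.62 pg/mL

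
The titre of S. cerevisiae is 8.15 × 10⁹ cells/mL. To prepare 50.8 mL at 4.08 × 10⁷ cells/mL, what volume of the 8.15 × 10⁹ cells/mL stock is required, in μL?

V₁ = C₂V₂/C₁ = 4.08 × 10⁷ × 50.8 / 8.15 × 10⁹ = 0.254 mL = 254 μL.

254 μL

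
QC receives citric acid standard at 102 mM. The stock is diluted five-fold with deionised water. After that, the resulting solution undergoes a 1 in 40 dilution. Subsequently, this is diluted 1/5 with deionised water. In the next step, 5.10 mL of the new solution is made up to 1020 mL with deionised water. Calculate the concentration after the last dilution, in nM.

Overall dilution factor = 5 × 40 × 5 × 200 = 2.00 × 10⁵.
102 mM / 2.00 × 10⁵ = 5.10 × 10⁻⁴ mM = 510 nM.

510 nM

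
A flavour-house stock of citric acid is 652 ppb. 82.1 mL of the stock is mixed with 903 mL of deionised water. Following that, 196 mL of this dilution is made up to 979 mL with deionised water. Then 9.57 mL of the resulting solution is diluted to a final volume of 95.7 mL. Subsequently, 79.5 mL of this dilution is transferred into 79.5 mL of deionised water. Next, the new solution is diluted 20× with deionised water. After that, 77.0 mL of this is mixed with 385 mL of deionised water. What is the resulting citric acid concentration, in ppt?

Overall dilution factor = 12.00 × 4.995 × 10 × 2 × 20 × 6 = 1.44 × 10⁵.
652 ppb / 1.44 × 10⁵ = 4.53 × 10⁻³ ppb = 4.53 ppt.

4.53 ppt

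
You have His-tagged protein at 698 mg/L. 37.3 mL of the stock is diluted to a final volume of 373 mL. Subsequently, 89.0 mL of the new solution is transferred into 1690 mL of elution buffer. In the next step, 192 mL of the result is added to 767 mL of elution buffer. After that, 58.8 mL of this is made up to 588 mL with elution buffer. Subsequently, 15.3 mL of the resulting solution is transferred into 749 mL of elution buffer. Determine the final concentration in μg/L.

1.40 μg/L

Overall dilution factor = 10 × 19.99 × 4.995 × 10 × 49.95 = 4.99 × 10⁵.
698 mg/L / 4.99 × 10⁵ = 1.40 × 10⁻³ mg/L = 1.40 μg/L.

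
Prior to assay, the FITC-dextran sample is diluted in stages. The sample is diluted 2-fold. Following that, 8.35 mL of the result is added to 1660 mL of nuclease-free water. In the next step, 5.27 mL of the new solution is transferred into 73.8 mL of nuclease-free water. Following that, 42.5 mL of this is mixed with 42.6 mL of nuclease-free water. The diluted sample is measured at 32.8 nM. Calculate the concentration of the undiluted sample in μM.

Overall dilution factor = 2 × 199.8 × 15.00 × 2.002 = 1.20 × 10⁴.
Original = 32.8 nM × 1.20 × 10⁴ = 3.94 × 10⁵ nM = 394 μM.

394 μM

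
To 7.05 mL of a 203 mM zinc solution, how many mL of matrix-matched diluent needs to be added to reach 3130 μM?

3130 μM = 3.13 mM.
V₂ = C₁V₁/C₂ = 203 × 7.05 / 3.13 = 457 mL.
Diluent to add = V₂ − V₁ = 457 − 7.05 = 450 mL.

450 mL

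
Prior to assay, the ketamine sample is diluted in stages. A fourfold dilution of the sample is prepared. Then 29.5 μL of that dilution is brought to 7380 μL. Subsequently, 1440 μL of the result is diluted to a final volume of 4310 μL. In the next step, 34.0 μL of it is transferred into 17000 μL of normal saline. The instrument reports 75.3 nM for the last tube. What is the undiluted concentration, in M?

0.113 M

Overall dilution factor = 4 × 250.2 × 2.993 × 501 = 1.50 × 10⁶.
Original = 75.3 nM × 1.50 × 10⁶ = 1.13 × 10⁸ nM = 0.113 M.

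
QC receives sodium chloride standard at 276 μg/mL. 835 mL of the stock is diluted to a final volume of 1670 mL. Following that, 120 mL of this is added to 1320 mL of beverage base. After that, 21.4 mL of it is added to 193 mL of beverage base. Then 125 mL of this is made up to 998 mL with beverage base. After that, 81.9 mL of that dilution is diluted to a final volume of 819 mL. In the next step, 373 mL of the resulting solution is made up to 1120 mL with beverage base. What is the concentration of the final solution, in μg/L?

Overall dilution factor = 2 × 12 × 10.02 × 7.984 × 10 × 3.003 = 5.76 × 10⁴.
276 μg/mL / 5.76 × 10⁴ = 4.79 × 10⁻³ μg/mL = 4.79 μg/L.

4.79 μg/L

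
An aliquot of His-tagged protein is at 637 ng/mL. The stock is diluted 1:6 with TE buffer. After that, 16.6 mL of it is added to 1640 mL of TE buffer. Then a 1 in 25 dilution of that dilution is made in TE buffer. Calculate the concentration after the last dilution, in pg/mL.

Overall dilution factor = 6 × 99.80 × 25 = 1.50 × 10⁴.
637 ng/mL / 1.50 × 10⁴ = 0.0426 ng/mL = 42.6 pg/mL.

42.6 pg/mL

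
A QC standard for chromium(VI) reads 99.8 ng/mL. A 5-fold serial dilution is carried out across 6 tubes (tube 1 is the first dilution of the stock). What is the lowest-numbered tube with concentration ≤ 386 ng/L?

tube 4

Tube n has concentration 99.8 ng/mL / 5ⁿ.
Need 5ⁿ ≥ 99.8 ng/mL / 386 ng/L = 259, so n ≥ 3.45.
First such tube: n = 4.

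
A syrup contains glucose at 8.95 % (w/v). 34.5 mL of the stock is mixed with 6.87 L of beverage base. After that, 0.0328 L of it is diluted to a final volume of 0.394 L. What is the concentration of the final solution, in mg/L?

Overall dilution factor = 200.1 × 12.01 = 2404.
8.95 % (w/v) / 2404 = 3.72 × 10⁻³ % (w/v) = 37.2 mg/L.

37.2 mg/L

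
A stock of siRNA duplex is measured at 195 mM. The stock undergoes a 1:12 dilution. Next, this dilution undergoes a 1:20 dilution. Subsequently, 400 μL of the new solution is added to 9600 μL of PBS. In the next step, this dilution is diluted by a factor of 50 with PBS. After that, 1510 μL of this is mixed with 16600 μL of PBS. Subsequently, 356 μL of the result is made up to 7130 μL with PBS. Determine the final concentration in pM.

Overall dilution factor = 12 × 20 × 25 × 50 × 11.99 × 20.03 = 7.21 × 10⁷.
195 mM / 7.21 × 10⁷ = 2.71 × 10⁻⁶ mM = 2710 pM.

2710 pM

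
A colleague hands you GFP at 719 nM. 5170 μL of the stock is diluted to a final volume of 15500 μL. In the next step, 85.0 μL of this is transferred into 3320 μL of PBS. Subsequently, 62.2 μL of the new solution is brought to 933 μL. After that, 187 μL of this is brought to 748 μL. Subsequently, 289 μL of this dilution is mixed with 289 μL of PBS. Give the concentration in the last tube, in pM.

49.9 pM

Overall dilution factor = 2.998 × 40.06 × 15 × 4 × 2 = 1.44 × 10⁴.
719 nM / 1.44 × 10⁴ = 0.0499 nM = 49.9 pM.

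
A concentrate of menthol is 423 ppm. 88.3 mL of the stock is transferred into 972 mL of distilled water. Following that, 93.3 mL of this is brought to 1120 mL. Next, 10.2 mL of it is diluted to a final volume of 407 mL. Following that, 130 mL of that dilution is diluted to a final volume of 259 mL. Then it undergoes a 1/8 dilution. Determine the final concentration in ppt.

4610 ppt

Overall dilution factor = 12.01 × 12.00 × 39.90 × 1.992 × 8 = 9.17 × 10⁴.
423 ppm / 9.17 × 10⁴ = 4.61 × 10⁻³ ppm = 4610 ppt.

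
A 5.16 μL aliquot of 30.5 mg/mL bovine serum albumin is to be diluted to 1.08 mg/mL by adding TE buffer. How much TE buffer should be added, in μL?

141 μL

V₂ = C₁V₁/C₂ = 30.5 × 5.16 / 1.08 = 146 μL.
Diluent to add = V₂ − V₁ = 146 − 5.16 = 141 μL.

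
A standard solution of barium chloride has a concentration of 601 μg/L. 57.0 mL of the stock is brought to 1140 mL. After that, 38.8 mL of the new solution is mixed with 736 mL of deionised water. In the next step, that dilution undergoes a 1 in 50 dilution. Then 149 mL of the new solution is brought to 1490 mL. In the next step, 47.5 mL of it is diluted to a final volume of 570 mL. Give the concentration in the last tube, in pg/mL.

0.251 pg/mL

Overall dilution factor = 20 × 19.97 × 50 × 10 × 12 = 2.40 × 10⁶.
601 μg/L / 2.40 × 10⁶ = 2.51 × 10⁻⁴ μg/L = 0.251 pg/mL.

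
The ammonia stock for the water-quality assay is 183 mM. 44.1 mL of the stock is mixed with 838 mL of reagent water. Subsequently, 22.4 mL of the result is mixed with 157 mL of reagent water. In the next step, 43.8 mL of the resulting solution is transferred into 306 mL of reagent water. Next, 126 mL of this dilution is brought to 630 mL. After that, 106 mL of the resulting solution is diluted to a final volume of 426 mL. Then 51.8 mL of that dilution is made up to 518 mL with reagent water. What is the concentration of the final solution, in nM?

Overall dilution factor = 20.00 × 8.009 × 7.986 × 5 × 4.019 × 10 = 2.57 × 10⁵.
183 mM / 2.57 × 10⁵ = 7.12 × 10⁻⁴ mM = 712 nM.

712 nM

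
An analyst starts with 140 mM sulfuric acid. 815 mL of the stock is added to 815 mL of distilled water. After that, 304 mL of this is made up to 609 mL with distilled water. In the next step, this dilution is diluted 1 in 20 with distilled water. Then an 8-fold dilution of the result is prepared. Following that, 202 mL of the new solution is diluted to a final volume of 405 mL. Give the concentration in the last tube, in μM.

109 μM

Overall dilution factor = 2 × 2.003 × 20 × 8 × 2.005 = 1285.
140 mM / 1285 = 0.109 mM = 109 μM.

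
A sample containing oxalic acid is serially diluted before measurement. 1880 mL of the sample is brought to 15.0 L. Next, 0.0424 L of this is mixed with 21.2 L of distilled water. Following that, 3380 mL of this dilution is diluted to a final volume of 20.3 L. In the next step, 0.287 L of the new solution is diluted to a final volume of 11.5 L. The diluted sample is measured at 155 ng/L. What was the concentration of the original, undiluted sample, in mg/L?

149 mg/L

Overall dilution factor = 7.979 × 501 × 6.006 × 40.07 = 9.62 × 10⁵.
Original = 155 ng/L × 9.62 × 10⁵ = 1.49 × 10⁸ ng/L = 149 mg/L.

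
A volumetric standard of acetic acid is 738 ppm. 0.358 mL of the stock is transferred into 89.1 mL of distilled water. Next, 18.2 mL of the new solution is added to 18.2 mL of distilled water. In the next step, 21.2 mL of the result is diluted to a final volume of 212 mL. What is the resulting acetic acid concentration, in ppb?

148 ppb

Overall dilution factor = 249.9 × 2 × 10 = 4998.
738 ppm / 4998 = 0.148 ppm = 148 ppb.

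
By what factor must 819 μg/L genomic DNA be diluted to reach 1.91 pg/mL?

4.29 × 10⁵

Factor = C₀/C_target = 819 μg/L / 1.91 pg/mL = 4.29 × 10⁵.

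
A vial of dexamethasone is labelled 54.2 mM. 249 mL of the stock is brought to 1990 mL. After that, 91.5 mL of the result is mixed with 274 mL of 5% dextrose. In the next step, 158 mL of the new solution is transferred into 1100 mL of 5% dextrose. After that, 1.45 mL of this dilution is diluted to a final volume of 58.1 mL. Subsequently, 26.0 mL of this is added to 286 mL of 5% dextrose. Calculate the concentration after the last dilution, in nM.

Overall dilution factor = 7.992 × 3.995 × 7.962 × 40.07 × 12 = 1.22 × 10⁵.
54.2 mM / 1.22 × 10⁵ = 4.43 × 10⁻⁴ mM = 443 nM.

443 nM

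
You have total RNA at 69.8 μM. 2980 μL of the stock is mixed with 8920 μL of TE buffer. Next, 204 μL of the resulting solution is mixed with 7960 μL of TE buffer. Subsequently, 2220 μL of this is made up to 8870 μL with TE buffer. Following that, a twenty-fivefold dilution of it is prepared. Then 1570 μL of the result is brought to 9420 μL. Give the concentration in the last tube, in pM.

729 pM

Overall dilution factor = 3.993 × 40.02 × 3.995 × 25 × 6 = 9.58 × 10⁴.
69.8 μM / 9.58 × 10⁴ = 7.29 × 10⁻⁴ μM = 729 pM.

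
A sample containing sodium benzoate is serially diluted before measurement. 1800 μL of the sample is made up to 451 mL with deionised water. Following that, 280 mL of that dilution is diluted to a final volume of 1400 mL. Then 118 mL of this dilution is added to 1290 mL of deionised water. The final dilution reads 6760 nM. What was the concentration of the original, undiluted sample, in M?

Overall dilution factor = 250.6 × 5 × 11.93 = 1.49 × 10⁴.
Original = 6760 nM × 1.49 × 10⁴ = 1.01 × 10⁸ nM = 0.101 M.

0.101 M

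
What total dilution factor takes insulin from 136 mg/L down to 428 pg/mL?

Factor = C₀/C_target = 136 mg/L / 428 pg/mL = 3.18 × 10⁵.

3.18 × 10⁵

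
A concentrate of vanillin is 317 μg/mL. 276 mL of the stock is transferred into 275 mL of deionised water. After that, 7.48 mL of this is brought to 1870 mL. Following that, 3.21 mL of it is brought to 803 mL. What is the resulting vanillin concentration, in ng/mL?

2.54 ng/mL

Overall dilution factor = 1.996 × 250 × 250.2 = 1.25 × 10⁵.
317 μg/mL / 1.25 × 10⁵ = 2.54 × 10⁻³ μg/mL = 2.54 ng/mL.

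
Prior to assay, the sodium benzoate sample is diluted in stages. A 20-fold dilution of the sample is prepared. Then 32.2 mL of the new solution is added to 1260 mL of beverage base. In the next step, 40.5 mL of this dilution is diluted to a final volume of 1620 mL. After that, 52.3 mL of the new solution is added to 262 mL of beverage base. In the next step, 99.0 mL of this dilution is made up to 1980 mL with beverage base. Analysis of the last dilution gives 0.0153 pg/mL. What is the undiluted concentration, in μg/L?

59.0 μg/L

Overall dilution factor = 20 × 40.13 × 40 × 6.010 × 20 = 3.86 × 10⁶.
Original = 0.0153 pg/mL × 3.86 × 10⁶ = 5.90 × 10⁴ pg/mL = 59.0 μg/L.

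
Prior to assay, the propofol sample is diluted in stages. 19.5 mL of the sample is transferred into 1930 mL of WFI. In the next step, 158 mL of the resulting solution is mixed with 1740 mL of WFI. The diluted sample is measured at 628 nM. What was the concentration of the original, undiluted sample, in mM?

0.754 mM

Overall dilution factor = 99.97 × 12.01 = 1201.
Original = 628 nM × 1201 = 7.54 × 10⁵ nM = 0.754 mM.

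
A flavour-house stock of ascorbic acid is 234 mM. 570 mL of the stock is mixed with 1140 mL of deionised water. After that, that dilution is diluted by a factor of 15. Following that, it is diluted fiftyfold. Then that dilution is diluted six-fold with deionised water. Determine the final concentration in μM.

17.3 μM

Overall dilution factor = 3 × 15 × 50 × 6 = 1.35 × 10⁴.
234 mM / 1.35 × 10⁴ = 0.0173 mM = 17.3 μM.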